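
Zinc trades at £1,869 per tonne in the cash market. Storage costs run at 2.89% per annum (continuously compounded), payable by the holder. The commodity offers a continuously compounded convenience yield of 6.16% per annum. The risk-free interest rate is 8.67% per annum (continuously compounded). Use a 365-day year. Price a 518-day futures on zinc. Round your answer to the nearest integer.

£2,018 per tonne

Net carry = r + u − y = 0.0867 + 0.0289 − 0.0616 = 0.0540
F = S·e^((r+u−y)T) = 1869 · e^(0.0540 × 518/365) = 1869 · e^0.076636
= 1869 × 1.079649 = £2,018 per tonne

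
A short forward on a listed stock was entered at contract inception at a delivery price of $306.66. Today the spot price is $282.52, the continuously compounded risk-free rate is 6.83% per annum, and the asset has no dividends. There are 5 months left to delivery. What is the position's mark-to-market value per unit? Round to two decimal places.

$15.54

Current fair forward for the remaining 5 months: F = S·e^(r·T), r = 0.0683
F = 282.52 · e^(0.0683 × 5/12) = 282.52 × 1.028867 = 290.6755
Value of long forward = (F − K)·e^(−rT) = (290.6755 − 306.66) · e^(−0.0683·5/12)
= -15.9845 × 0.971943 = -15.54
Short position value = −(long value) = $15.54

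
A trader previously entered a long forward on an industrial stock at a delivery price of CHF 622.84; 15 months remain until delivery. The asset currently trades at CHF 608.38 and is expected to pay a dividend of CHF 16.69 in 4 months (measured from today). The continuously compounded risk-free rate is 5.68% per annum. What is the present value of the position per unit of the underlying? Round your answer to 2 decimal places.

PV(remaining dividends) I = 16.69·e^(−0.0568·4/12) = 16.3770
Current forward F = (S − I)·e^(rT) = (608.38 − 16.3770)·e^(0.0568·15/12) = 592.0030 × 1.073581 = 635.5632
Value (long) = (F − K)·e^(−rT) = (635.5632 − 622.84) × 0.931462 = 11.8512
Value = CHF 11.85

CHF 11.85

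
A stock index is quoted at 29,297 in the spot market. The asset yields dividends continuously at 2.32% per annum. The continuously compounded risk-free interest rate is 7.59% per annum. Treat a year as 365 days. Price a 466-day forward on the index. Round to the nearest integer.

F = S·e^((r − q)T) = 29297 · e^((0.0759 − 0.0232) × 466/365)
= 29297 · e^0.067283 = 29297 × 1.069598
F = 31,336

31,336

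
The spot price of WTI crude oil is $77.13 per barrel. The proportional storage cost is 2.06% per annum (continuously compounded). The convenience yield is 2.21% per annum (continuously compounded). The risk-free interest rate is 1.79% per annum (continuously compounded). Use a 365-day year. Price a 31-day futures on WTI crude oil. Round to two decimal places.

Net carry = r + u − y = 0.0179 + 0.0206 − 0.0221 = 0.0164
F = S·e^((r+u−y)T) = 77.13 · e^(0.0164 × 31/365) = 77.13 · e^0.001393
= 77.13 × 1.001394 = $77.24 per barrel

$77.24 per barrel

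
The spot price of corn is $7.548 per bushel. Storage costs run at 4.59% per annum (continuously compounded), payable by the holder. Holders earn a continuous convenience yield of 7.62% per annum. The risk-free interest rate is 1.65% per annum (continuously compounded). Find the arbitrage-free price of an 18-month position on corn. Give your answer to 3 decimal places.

$7.393 per bushel

Net carry = r + u − y = 0.0165 + 0.0459 − 0.0762 = -0.0138
F = S·e^((r+u−y)T) = 7.548 · e^(-0.0138 × 18/12) = 7.548 · e^-0.020700
= 7.548 × 0.979513 = $7.393 per bushel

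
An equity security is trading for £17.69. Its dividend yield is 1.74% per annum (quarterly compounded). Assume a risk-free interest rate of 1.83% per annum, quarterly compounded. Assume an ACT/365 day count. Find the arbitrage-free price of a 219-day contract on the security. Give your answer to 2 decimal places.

£17.70

F = S · (1+r/4)^(4T) / (1+q/4)^(4T)
= 17.69 × 1.011015 / 1.010472 = 17.69 × 1.000537
F = £17.70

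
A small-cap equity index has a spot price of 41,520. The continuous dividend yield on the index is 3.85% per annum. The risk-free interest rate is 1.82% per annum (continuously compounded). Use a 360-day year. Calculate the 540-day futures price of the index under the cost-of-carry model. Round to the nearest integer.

F = S·e^((r − q)T) = 41520 · e^((0.0182 − 0.0385) × 540/360)
= 41520 · e^-0.030450 = 41520 × 0.970009
F = 40,275

40,275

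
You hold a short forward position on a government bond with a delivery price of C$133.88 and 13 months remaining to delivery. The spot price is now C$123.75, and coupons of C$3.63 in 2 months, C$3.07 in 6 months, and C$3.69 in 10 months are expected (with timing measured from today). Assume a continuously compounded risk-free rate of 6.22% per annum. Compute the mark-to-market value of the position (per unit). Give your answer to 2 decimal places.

PV(remaining coupons) I = 3.63·e^(−0.0622·2/12) + 3.07·e^(−0.0622·6/12) + 3.69·e^(−0.0622·10/12) = 10.0722
Current forward F = (S − I)·e^(rT) = (123.75 − 10.0722)·e^(0.0622·13/12) = 113.6778 × 1.069705 = 121.6017
Value (long) = (F − K)·e^(−rT) = (121.6017 − 133.88) × 0.934837 = -11.4782
Short position value = −(long value) = C$11.48

C$11.48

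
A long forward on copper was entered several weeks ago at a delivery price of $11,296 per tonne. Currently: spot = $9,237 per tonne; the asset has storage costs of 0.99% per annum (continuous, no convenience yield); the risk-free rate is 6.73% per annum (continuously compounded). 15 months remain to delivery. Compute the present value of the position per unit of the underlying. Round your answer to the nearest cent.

Current fair forward for the remaining 15 months: F = S·e^((r + u)·T), (r + u) = 0.0673 + 0.0099 = 0.0772
F = 9237 · e^(0.0772 × 15/12) = 9237 × 1.10130958 = 10172.7966
Value of long forward = (F − K)·e^(−rT) = (10172.7966 − 11296) · e^(−0.0673·15/12)
= -1123.2034 × 0.91931633 = -1032.58

-$1032.58 per tonne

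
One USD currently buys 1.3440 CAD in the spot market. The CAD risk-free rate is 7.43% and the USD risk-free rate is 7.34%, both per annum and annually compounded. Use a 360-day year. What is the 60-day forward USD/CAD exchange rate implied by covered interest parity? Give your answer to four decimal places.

1.3442

By covered interest parity, F = S · (1+r_CAD)^T / (1+r_USD)^T
= 1.3440 × 1.012017 / 1.011875 = 1.3440 × 1.000140
F = 1.3442 CAD per USD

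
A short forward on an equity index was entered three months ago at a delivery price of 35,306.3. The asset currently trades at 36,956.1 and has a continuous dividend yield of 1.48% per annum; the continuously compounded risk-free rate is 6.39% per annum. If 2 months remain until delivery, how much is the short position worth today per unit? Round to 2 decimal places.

-1932.77

Current fair forward for the remaining 2 months: F = S·e^((r − q)·T), (r − q) = 0.0639 − 0.0148 = 0.0491
F = 36956.1 · e^(0.0491 × 2/12) = 36956.1 × 1.00821691 = 37259.7649
Value of long forward = (F − K)·e^(−rT) = (37259.7649 − 35306.3) · e^(−0.0639·2/12)
= 1953.4649 × 0.98940651 = 1932.77
Short position value = −(long value) = -1932.77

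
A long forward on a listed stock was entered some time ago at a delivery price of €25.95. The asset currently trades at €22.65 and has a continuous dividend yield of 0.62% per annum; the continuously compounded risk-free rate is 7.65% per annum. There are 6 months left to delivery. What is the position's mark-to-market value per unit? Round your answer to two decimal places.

Current fair forward for the remaining 6 months: F = S·e^((r − q)·T), (r − q) = 0.0765 − 0.0062 = 0.0703
F = 22.65 · e^(0.0703 × 6/12) = 22.65 × 1.035775 = 23.4603
Value of long forward = (F − K)·e^(−rT) = (23.4603 − 25.95) · e^(−0.0765·6/12)
= -2.4897 × 0.962472 = -2.40

-€2.40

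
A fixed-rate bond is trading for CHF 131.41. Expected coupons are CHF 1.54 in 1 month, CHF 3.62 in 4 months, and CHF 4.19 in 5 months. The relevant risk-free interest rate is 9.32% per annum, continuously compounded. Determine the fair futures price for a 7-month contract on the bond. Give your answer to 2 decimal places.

CHF 129.18

PV(coupons) I = 1.54·e^(−0.0932·1/12) + 3.62·e^(−0.0932·4/12) + 4.19·e^(−0.0932·5/12)
I = 1.5281 + 3.5093 + 4.0304 = 9.0678
F = (S − I)·e^(rT) = (131.41 − 9.0678) · e^(0.0932·7/12)
= 122.3422 · e^0.054367 = 122.3422 × 1.055872 = CHF 129.18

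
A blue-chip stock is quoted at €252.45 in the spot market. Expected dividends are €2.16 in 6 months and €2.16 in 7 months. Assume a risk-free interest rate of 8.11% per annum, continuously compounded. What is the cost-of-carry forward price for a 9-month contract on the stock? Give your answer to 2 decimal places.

€263.89

PV(dividends) I = 2.16·e^(−0.0811·6/12) + 2.16·e^(−0.0811·7/12)
I = 2.0742 + 2.0602 = 4.1344
F = (S − I)·e^(rT) = (252.45 − 4.1344) · e^(0.0811·9/12)
= 248.3156 · e^0.060825 = 248.3156 × 1.062713 = €263.89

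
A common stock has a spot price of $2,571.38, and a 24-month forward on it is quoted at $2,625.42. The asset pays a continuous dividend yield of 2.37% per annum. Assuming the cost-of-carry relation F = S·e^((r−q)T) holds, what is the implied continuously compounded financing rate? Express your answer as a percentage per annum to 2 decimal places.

3.41%

From F = S·e^((r−q)T): (r − q) = ln(F/S)/T
ln(2625.42/2571.38) = ln(1.021016) = 0.020798
(r − q) = 0.020798 / (24/12) = 0.010399
r = ln(F/S)/T + q = 0.010399 + 0.0237 = 0.034099
r = 3.41%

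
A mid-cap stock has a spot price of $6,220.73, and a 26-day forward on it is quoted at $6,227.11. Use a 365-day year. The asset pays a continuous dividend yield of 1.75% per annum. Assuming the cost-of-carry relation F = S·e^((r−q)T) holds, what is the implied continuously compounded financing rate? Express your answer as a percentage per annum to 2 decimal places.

From F = S·e^((r−q)T): (r − q) = ln(F/S)/T
ln(6227.11/6220.73) = ln(1.001026) = 0.001025
(r − q) = 0.001025 / (26/365) = 0.014389
r = ln(F/S)/T + q = 0.014389 + 0.0175 = 0.031889
r = 3.19%

3.19%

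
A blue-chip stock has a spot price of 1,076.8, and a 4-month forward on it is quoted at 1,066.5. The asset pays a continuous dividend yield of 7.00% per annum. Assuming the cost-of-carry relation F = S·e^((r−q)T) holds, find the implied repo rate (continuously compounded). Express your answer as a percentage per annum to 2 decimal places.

From F = S·e^((r−q)T): (r − q) = ln(F/S)/T
ln(1066.5/1076.8) = ln(0.990435) = -0.009611
(r − q) = -0.009611 / (4/12) = -0.028833
r = ln(F/S)/T + q = -0.028833 + 0.0700 = 0.041167
r = 4.12%

4.12%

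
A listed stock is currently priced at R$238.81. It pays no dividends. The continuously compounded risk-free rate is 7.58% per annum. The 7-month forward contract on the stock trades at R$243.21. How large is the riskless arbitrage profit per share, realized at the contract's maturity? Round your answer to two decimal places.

Fair forward: F* = S·e^(carry·T), with carry = r = 0.0758
F* = 238.81 · e^(0.0758 × 7/12) = 238.81 · e^0.044217 = 238.81 × 1.045209 = R$249.6064
Market R$243.21 < fair R$249.6064: forward underpriced → reverse cash-and-carry (short spot, go long the forward).
At maturity, profit = |F_mkt − F*| = |243.21 − 249.6064| = R$6.40 per share

R$6.40 per share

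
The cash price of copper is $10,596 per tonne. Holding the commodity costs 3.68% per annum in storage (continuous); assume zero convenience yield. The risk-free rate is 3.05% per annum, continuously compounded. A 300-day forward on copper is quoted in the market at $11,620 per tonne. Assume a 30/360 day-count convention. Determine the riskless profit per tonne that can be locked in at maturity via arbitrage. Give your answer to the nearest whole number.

$413 per tonne

Fair forward: F* = S·e^(carry·T), with carry = (r + u) = 0.0305 + 0.0368 = 0.0673
F* = 10596 · e^(0.0673 × 300/360) = 10596 · e^0.056083 = 10596 × 1.057685 = $11207.2303
Market $11620 > fair $11207.2303: forward overpriced → cash-and-carry (buy spot, short the forward).
At maturity, profit = |F_mkt − F*| = |11620 − 11207.2303| = $413 per tonne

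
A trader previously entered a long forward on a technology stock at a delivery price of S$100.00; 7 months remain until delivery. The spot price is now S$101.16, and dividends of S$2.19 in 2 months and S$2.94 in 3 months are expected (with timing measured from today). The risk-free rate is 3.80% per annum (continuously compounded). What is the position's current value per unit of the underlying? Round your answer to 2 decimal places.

PV(remaining dividends) I = 2.19·e^(−0.0380·2/12) + 2.94·e^(−0.0380·3/12) = 5.0884
Current forward F = (S − I)·e^(rT) = (101.16 − 5.0884)·e^(0.0380·7/12) = 96.0716 × 1.022414 = 98.2249
Value (long) = (F − K)·e^(−rT) = (98.2249 − 100.00) × 0.978077 = -1.7362
Value = -S$1.74

-S$1.74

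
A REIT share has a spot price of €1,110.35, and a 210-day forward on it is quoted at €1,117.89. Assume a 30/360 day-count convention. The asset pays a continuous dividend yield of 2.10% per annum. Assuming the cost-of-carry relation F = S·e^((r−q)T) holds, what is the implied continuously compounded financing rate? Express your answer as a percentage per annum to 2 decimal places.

3.26%

From F = S·e^((r−q)T): (r − q) = ln(F/S)/T
ln(1117.89/1110.35) = ln(1.006791) = 0.006768
(r − q) = 0.006768 / (210/360) = 0.011602
r = ln(F/S)/T + q = 0.011602 + 0.0210 = 0.032602
r = 3.26%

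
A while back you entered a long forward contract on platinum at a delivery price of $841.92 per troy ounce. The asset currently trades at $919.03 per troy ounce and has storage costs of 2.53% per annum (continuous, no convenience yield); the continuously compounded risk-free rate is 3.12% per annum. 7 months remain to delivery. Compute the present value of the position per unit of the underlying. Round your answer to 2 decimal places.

Current fair forward for the remaining 7 months: F = S·e^((r + u)·T), (r + u) = 0.0312 + 0.0253 = 0.0565
F = 919.03 · e^(0.0565 × 7/12) = 919.03 × 1.033507 = 949.8239
Value of long forward = (F − K)·e^(−rT) = (949.8239 − 841.92) · e^(−0.0312·7/12)
= 107.9039 × 0.981965 = 105.96

$105.96 per troy ounce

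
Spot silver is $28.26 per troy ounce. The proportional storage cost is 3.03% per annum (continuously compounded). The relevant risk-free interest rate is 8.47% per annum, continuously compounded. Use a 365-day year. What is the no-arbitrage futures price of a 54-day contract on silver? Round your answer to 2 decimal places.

Net carry = r + u − y = 0.0847 + 0.0303 − 0.0000 = 0.1150
F = S·e^((r+u−y)T) = 28.26 · e^(0.1150 × 54/365) = 28.26 · e^0.017014
= 28.26 × 1.017160 = $28.74 per troy ounce

$28.74 per troy ounce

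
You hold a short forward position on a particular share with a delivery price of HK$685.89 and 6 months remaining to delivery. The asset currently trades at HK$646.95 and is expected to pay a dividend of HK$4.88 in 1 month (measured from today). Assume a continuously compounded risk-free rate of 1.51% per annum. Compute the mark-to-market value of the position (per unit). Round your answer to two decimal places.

PV(remaining dividends) I = 4.88·e^(−0.0151·1/12) = 4.8739
Current forward F = (S − I)·e^(rT) = (646.95 − 4.8739)·e^(0.0151·6/12) = 642.0761 × 1.007579 = 646.9424
Value (long) = (F − K)·e^(−rT) = (646.9424 − 685.89) × 0.992478 = -38.6546
Short position value = −(long value) = HK$38.65

HK$38.65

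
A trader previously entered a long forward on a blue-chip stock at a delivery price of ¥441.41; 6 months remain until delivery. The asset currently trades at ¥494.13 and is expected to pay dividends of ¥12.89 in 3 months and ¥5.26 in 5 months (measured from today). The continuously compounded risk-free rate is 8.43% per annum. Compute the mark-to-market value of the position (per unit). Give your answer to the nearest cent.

PV(remaining dividends) I = 12.89·e^(−0.0843·3/12) + 5.26·e^(−0.0843·5/12) = 17.6996
Current forward F = (S − I)·e^(rT) = (494.13 − 17.6996)·e^(0.0843·6/12) = 476.4304 × 1.043051 = 496.9412
Value (long) = (F − K)·e^(−rT) = (496.9412 − 441.41) × 0.958726 = 53.2392
Value = ¥53.24

¥53.24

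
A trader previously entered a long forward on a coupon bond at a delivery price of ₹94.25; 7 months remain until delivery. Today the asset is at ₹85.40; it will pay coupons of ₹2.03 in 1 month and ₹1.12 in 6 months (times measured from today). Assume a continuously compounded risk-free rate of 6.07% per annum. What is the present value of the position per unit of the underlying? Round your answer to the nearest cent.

PV(remaining coupons) I = 2.03·e^(−0.0607·1/12) + 1.12·e^(−0.0607·6/12) = 3.1063
Current forward F = (S − I)·e^(rT) = (85.40 − 3.1063)·e^(0.0607·7/12) = 82.2937 × 1.036043 = 85.2598
Value (long) = (F − K)·e^(−rT) = (85.2598 − 94.25) × 0.965211 = -8.6774
Value = -₹8.68

-₹8.68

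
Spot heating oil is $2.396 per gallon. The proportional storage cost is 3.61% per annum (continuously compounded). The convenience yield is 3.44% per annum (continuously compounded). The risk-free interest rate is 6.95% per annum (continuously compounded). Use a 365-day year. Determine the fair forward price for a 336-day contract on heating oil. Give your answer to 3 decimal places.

$2.558 per gallon

Net carry = r + u − y = 0.0695 + 0.0361 − 0.0344 = 0.0712
F = S·e^((r+u−y)T) = 2.396 · e^(0.0712 × 336/365) = 2.396 · e^0.065543
= 2.396 × 1.067739 = $2.558 per gallon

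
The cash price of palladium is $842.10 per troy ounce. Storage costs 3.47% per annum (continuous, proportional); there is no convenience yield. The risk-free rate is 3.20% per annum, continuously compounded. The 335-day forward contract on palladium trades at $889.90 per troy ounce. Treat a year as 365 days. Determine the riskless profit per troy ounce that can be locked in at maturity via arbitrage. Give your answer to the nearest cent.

Fair forward: F* = S·e^(carry·T), with carry = (r + u) = 0.0320 + 0.0347 = 0.0667
F* = 842.10 · e^(0.0667 × 335/365) = 842.10 · e^0.061218 = 842.10 × 1.063131 = $895.2626
Market $889.90 < fair $895.2626: forward underpriced → reverse cash-and-carry (short spot, go long the forward).
At maturity, profit = |F_mkt − F*| = |889.90 − 895.2626| = $5.36 per troy ounce

$5.36 per troy ounce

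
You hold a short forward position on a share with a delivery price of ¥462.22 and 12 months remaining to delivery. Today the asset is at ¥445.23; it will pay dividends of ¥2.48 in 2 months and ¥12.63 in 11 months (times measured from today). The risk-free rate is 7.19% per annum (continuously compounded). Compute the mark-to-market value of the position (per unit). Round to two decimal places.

-¥0.80

PV(remaining dividends) I = 2.48·e^(−0.0719·2/12) + 12.63·e^(−0.0719·11/12) = 14.2749
Current forward F = (S − I)·e^(rT) = (445.23 − 14.2749)·e^(0.0719·12/12) = 430.9551 × 1.074548 = 463.0819
Value (long) = (F − K)·e^(−rT) = (463.0819 − 462.22) × 0.930624 = 0.8021
Short position value = −(long value) = -¥0.80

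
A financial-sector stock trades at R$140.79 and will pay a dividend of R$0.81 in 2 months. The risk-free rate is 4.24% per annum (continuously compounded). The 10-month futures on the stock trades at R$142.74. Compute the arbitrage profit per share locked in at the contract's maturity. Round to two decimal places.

R$2.28 per share

PV(dividends) I = 0.81·e^(−0.0424·2/12) = 0.8043
Fair futures F* = (S − I)·e^(rT) = (140.79 − 0.8043)·e^0.035333 = 139.9857 × 1.035965 = 145.0203
Market R$142.74 < fair 145.0203: forward underpriced → reverse cash-and-carry (short the stock, invest proceeds at r, pay the dividends, go long the forward).
Profit at T = |F_mkt − F*| = |142.74 − 145.0203| = R$2.28 per share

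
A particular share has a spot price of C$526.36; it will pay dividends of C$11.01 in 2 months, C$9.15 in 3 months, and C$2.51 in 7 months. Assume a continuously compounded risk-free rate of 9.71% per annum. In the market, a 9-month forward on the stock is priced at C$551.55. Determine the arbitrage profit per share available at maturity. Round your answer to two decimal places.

PV(dividends) I = 11.01·e^(−0.0971·2/12) + 9.15·e^(−0.0971·3/12) + 2.51·e^(−0.0971·7/12) = 22.1356
Fair forward F* = (S − I)·e^(rT) = (526.36 − 22.1356)·e^0.072825 = 504.2244 × 1.075542 = 542.3145
Market C$551.55 > fair 542.3145: forward overpriced → cash-and-carry (borrow at r, buy the stock and collect the dividends, short the forward).
Profit at T = |F_mkt − F*| = |551.55 − 542.3145| = C$9.24 per share

C$9.24 per share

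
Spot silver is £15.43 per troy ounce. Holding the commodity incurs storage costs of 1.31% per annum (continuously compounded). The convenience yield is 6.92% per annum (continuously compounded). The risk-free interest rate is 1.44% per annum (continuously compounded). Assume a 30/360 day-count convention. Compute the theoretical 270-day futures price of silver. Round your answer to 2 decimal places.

£14.95 per troy ounce

Net carry = r + u − y = 0.0144 + 0.0131 − 0.0692 = -0.0417
F = S·e^((r+u−y)T) = 15.43 · e^(-0.0417 × 270/360) = 15.43 · e^-0.031275
= 15.43 × 0.969209 = £14.95 per troy ounce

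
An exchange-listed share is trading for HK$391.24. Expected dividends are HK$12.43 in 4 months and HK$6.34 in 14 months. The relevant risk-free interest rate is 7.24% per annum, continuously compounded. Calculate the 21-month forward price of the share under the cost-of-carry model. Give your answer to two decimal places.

PV(dividends) I = 12.43·e^(−0.0724·4/12) + 6.34·e^(−0.0724·14/12)
I = 12.1336 + 5.8265 = 17.9601
F = (S − I)·e^(rT) = (391.24 − 17.9601) · e^(0.0724·21/12)
= 373.2799 · e^0.126700 = 373.2799 × 1.135076 = HK$423.70

HK$423.70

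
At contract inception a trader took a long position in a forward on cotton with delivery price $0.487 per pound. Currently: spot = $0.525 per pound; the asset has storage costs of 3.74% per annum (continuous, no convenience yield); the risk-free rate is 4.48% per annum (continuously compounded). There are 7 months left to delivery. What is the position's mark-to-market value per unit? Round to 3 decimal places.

$0.062 per pound

Current fair forward for the remaining 7 months: F = S·e^((r + u)·T), (r + u) = 0.0448 + 0.0374 = 0.0822
F = 0.525 · e^(0.0822 × 7/12) = 0.525 × 1.049118 = 0.5508
Value of long forward = (F − K)·e^(−rT) = (0.5508 − 0.487) · e^(−0.0448·7/12)
= 0.0638 × 0.974205 = 0.062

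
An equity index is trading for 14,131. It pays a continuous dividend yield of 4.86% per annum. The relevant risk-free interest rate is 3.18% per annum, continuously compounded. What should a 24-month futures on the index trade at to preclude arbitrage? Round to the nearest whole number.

F = S·e^((r − q)T) = 14131 · e^((0.0318 − 0.0486) × 24/12)
= 14131 · e^-0.033600 = 14131 × 0.966958
F = 13,664

13,664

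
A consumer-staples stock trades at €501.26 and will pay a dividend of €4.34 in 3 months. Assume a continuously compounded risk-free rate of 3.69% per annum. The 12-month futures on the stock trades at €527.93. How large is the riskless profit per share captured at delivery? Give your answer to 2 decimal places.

€12.29 per share

PV(dividends) I = 4.34·e^(−0.0369·3/12) = 4.3001
Fair futures F* = (S − I)·e^(rT) = (501.26 − 4.3001)·e^0.036900 = 496.9599 × 1.037589 = 515.6401
Market €527.93 > fair 515.6401: forward overpriced → cash-and-carry (borrow at r, buy the stock and collect the dividends, short the forward).
Profit at T = |F_mkt − F*| = |527.93 − 515.6401| = €12.29 per share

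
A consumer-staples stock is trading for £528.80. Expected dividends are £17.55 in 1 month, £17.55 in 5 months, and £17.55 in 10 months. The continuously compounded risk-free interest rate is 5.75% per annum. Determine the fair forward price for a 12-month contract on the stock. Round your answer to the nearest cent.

£505.73

PV(dividends) I = 17.55·e^(−0.0575·1/12) + 17.55·e^(−0.0575·5/12) + 17.55·e^(−0.0575·10/12)
I = 17.4661 + 17.1345 + 16.7289 = 51.3295
F = (S − I)·e^(rT) = (528.80 − 51.3295) · e^(0.0575·12/12)
= 477.4705 · e^0.057500 = 477.4705 × 1.059185 = £505.73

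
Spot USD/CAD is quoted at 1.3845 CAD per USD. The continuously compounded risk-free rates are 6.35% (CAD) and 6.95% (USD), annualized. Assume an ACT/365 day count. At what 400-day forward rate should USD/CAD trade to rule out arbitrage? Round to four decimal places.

1.3754

F = S·e^((r_CAD − r_USD)T) = 1.3845 · e^((0.0635 − 0.0695) × 400/365)
= 1.3845 · e^-0.006575 = 1.3845 × 0.993447
F = 1.3754 CAD per USD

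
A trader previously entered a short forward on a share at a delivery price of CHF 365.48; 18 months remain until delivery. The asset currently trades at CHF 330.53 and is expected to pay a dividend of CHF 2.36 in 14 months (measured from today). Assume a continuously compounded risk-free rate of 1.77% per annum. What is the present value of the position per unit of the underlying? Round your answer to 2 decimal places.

PV(remaining dividends) I = 2.36·e^(−0.0177·14/12) = 2.3118
Current forward F = (S − I)·e^(rT) = (330.53 − 2.3118)·e^(0.0177·18/12) = 328.2182 × 1.026906 = 337.0492
Value (long) = (F − K)·e^(−rT) = (337.0492 − 365.48) × 0.973799 = -27.6859
Short position value = −(long value) = CHF 27.69

CHF 27.69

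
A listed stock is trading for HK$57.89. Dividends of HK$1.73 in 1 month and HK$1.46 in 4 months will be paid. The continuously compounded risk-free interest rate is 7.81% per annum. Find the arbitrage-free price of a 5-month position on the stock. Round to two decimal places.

HK$56.56

PV(dividends) I = 1.73·e^(−0.0781·1/12) + 1.46·e^(−0.0781·4/12)
I = 1.7188 + 1.4225 = 3.1413
F = (S − I)·e^(rT) = (57.89 − 3.1413) · e^(0.0781·5/12)
= 54.7487 · e^0.032542 = 54.7487 × 1.033077 = HK$56.56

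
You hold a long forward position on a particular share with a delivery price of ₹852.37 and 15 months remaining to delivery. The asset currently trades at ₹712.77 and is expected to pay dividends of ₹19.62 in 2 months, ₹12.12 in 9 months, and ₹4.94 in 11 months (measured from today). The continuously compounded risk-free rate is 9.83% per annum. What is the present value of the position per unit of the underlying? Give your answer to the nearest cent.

-₹76.12

PV(remaining dividends) I = 19.62·e^(−0.0983·2/12) + 12.12·e^(−0.0983·9/12) + 4.94·e^(−0.0983·11/12) = 35.0741
Current forward F = (S − I)·e^(rT) = (712.77 − 35.0741)·e^(0.0983·15/12) = 677.6959 × 1.130743 = 766.2999
Value (long) = (F − K)·e^(−rT) = (766.2999 − 852.37) × 0.884374 = -76.1182
Value = -₹76.12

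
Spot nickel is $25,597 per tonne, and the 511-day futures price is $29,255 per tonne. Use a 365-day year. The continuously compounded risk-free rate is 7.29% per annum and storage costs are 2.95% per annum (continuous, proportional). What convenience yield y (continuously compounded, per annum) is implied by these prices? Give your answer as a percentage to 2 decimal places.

F = S·e^((r+u−y)T) ⇒ (r+u−y) = ln(F/S)/T
ln(29255/25597) = 0.133575; /T ⇒ 0.095411
y = r + u − ln(F/S)/T = 0.0729 + 0.0295 − 0.095411 = 0.006989
y = 0.70%

0.70%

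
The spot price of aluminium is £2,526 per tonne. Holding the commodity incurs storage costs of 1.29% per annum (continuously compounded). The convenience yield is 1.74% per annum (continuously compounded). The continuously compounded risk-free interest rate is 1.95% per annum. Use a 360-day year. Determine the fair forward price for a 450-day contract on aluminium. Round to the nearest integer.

£2,574 per tonne

Net carry = r + u − y = 0.0195 + 0.0129 − 0.0174 = 0.0150
F = S·e^((r+u−y)T) = 2526 · e^(0.0150 × 450/360) = 2526 · e^0.018750
= 2526 × 1.018927 = £2,574 per tonne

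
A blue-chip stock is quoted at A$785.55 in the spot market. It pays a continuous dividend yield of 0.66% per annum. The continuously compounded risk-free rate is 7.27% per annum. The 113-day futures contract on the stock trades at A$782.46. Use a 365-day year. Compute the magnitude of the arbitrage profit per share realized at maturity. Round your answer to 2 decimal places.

Fair futures: F* = S·e^(carry·T), with carry = (r − q) = 0.0727 − 0.0066 = 0.0661
F* = 785.55 · e^(0.0661 × 113/365) = 785.55 · e^0.020464 = 785.55 × 1.020675 = A$801.7912
Market A$782.46 < fair A$801.7912: forward underpriced → reverse cash-and-carry (short spot, go long the forward).
At maturity, profit = |F_mkt − F*| = |782.46 − 801.7912| = A$19.33 per share

A$19.33 per share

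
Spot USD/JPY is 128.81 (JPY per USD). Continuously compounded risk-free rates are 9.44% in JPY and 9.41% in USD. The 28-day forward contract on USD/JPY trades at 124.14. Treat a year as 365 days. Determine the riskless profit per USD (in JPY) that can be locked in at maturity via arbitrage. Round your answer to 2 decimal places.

4.67 per USD (in JPY)

Fair forward: F* = S·e^(carry·T), with carry = (r_JPY − r_USD) = 0.0944 − 0.0941 = 0.0003
F* = 128.81 · e^(0.0003 × 28/365) = 128.81 · e^0.000023 = 128.81 × 1.000023 = 128.8130
Market 124.14 < fair 128.8130: forward underpriced → reverse cash-and-carry (short spot, go long the forward).
At maturity, profit = |F_mkt − F*| = |124.14 − 128.8130| = 4.67 per USD (in JPY)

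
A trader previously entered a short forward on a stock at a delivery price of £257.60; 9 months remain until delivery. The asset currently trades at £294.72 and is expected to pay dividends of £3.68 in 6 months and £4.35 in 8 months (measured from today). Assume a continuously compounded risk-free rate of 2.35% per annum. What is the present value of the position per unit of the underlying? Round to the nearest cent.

-£33.70

PV(remaining dividends) I = 3.68·e^(−0.0235·6/12) + 4.35·e^(−0.0235·8/12) = 7.9194
Current forward F = (S − I)·e^(rT) = (294.72 − 7.9194)·e^(0.0235·9/12) = 286.8006 × 1.017781 = 291.9002
Value (long) = (F − K)·e^(−rT) = (291.9002 − 257.60) × 0.982529 = 33.7009
Short position value = −(long value) = -£33.70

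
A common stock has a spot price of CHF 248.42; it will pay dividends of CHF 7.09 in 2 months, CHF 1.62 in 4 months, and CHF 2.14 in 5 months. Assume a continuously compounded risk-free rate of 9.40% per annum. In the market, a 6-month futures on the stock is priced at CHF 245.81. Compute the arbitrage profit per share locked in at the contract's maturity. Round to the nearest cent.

CHF 3.45 per share

PV(dividends) I = 7.09·e^(−0.0940·2/12) + 1.62·e^(−0.0940·4/12) + 2.14·e^(−0.0940·5/12) = 10.6076
Fair futures F* = (S − I)·e^(rT) = (248.42 − 10.6076)·e^0.047000 = 237.8124 × 1.048122 = 249.2564
Market CHF 245.81 < fair 249.2564: forward underpriced → reverse cash-and-carry (short the stock, invest proceeds at r, pay the dividends, go long the forward).
Profit at T = |F_mkt − F*| = |245.81 − 249.2564| = CHF 3.45 per share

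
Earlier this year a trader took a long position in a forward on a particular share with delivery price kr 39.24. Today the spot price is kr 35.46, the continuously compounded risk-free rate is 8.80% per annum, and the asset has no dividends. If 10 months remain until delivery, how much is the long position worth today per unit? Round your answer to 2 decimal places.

-kr 1.01

Current fair forward for the remaining 10 months: F = S·e^(r·T), r = 0.0880
F = 35.46 · e^(0.0880 × 10/12) = 35.46 × 1.076089 = 38.1581
Value of long forward = (F − K)·e^(−rT) = (38.1581 − 39.24) · e^(−0.0880·10/12)
= -1.0819 × 0.929291 = -1.01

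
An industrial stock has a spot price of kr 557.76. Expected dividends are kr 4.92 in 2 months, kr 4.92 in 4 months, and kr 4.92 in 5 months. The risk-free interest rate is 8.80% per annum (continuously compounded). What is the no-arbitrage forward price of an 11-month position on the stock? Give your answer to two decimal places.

PV(dividends) I = 4.92·e^(−0.0880·2/12) + 4.92·e^(−0.0880·4/12) + 4.92·e^(−0.0880·5/12)
I = 4.8484 + 4.7778 + 4.7429 = 14.3691
F = (S − I)·e^(rT) = (557.76 − 14.3691) · e^(0.0880·11/12)
= 543.3909 · e^0.080667 = 543.3909 × 1.084010 = kr 589.04

kr 589.04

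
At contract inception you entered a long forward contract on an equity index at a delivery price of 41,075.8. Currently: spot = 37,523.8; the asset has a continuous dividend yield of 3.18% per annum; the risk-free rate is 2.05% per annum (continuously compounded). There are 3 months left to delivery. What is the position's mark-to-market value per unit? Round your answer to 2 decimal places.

-3639.16

Current fair forward for the remaining 3 months: F = S·e^((r − q)·T), (r − q) = 0.0205 − 0.0318 = -0.0113
F = 37523.8 · e^(-0.0113 × 3/12) = 37523.8 × 0.99717899 = 37417.9450
Value of long forward = (F − K)·e^(−rT) = (37417.9450 − 41075.8) · e^(−0.0205·3/12)
= -3657.8550 × 0.99488811 = -3639.16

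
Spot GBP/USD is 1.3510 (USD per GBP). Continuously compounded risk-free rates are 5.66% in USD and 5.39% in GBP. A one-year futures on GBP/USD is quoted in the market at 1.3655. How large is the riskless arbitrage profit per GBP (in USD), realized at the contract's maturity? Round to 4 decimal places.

Fair futures: F* = S·e^(carry·T), with carry = (r_USD − r_GBP) = 0.0566 − 0.0539 = 0.0027
F* = 1.3510 · e^(0.0027 × 12/12) = 1.3510 · e^0.002700 = 1.3510 × 1.002704 = 1.3547
Market 1.3655 > fair 1.3547: forward overpriced → cash-and-carry (buy spot, short the forward).
At maturity, profit = |F_mkt − F*| = |1.3655 − 1.3547| = 0.0108 per GBP (in USD)

0.0108 per GBP (in USD)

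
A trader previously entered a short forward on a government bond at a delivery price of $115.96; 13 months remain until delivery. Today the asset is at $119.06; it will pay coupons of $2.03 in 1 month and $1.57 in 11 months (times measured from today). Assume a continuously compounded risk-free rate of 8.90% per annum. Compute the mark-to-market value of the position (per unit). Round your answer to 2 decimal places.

PV(remaining coupons) I = 2.03·e^(−0.0890·1/12) + 1.57·e^(−0.0890·11/12) = 3.4620
Current forward F = (S − I)·e^(rT) = (119.06 − 3.4620)·e^(0.0890·13/12) = 115.5980 × 1.101218 = 127.2986
Value (long) = (F − K)·e^(−rT) = (127.2986 − 115.96) × 0.908086 = 10.2964
Short position value = −(long value) = -$10.30

-$10.30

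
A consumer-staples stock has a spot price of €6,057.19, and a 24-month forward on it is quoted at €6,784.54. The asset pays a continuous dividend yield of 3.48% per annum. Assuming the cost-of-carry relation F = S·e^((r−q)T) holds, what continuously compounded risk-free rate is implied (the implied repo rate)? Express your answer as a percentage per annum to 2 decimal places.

9.15%

From F = S·e^((r−q)T): (r − q) = ln(F/S)/T
ln(6784.54/6057.19) = ln(1.120080) = 0.113400
(r − q) = 0.113400 / (24/12) = 0.056700
r = ln(F/S)/T + q = 0.056700 + 0.0348 = 0.091500
r = 9.15%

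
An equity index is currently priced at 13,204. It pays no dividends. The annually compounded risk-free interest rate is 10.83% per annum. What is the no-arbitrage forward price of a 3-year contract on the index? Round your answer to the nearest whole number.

17,975

F = S · (1+r)^T
= 13204 × 1.361357
F = 17,975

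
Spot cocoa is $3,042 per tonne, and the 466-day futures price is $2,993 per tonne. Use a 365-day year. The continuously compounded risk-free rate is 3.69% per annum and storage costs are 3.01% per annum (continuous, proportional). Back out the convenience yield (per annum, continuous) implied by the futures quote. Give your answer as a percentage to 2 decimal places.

7.97%

F = S·e^((r+u−y)T) ⇒ (r+u−y) = ln(F/S)/T
ln(2993/3042) = -0.016239; /T ⇒ -0.012719
y = r + u − ln(F/S)/T = 0.0369 + 0.0301 + 0.012719 = 0.079719
y = 7.97%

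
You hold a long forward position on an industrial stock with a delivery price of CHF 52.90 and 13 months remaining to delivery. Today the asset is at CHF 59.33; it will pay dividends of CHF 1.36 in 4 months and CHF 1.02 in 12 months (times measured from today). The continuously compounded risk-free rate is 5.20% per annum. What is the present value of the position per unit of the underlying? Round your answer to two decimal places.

PV(remaining dividends) I = 1.36·e^(−0.0520·4/12) + 1.02·e^(−0.0520·12/12) = 2.3049
Current forward F = (S − I)·e^(rT) = (59.33 − 2.3049)·e^(0.0520·13/12) = 57.0251 × 1.057950 = 60.3297
Value (long) = (F − K)·e^(−rT) = (60.3297 − 52.90) × 0.945224 = 7.0227
Value = CHF 7.02

CHF 7.02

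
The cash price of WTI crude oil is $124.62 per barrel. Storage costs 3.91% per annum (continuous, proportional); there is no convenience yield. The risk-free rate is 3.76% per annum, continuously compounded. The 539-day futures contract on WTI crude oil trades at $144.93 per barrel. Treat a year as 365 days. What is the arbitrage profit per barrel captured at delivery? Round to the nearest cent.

$5.36 per barrel

Fair futures: F* = S·e^(carry·T), with carry = (r + u) = 0.0376 + 0.0391 = 0.0767
F* = 124.62 · e^(0.0767 × 539/365) = 124.62 · e^0.113264 = 124.62 × 1.119928 = $139.5654
Market $144.93 > fair $139.5654: forward overpriced → cash-and-carry (buy spot, short the forward).
At maturity, profit = |F_mkt − F*| = |144.93 − 139.5654| = $5.36 per barrel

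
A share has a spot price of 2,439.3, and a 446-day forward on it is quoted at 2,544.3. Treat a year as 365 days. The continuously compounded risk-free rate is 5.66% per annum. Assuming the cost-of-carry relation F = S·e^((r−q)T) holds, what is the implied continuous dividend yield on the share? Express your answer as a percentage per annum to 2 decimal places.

From F = S·e^((r−q)T): (r − q) = ln(F/S)/T
ln(2544.3/2439.3) = ln(1.043045) = 0.042144
(r − q) = 0.042144 / (446/365) = 0.034490
q = r − ln(F/S)/T = 0.0566 − 0.034490 = 0.022110
q = 2.21%

2.21%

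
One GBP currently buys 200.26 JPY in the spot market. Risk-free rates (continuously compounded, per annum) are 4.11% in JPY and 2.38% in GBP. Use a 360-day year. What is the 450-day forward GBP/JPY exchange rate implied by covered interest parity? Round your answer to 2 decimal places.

F = S·e^((r_JPY − r_GBP)T) = 200.26 · e^((0.0411 − 0.0238) × 450/360)
= 200.26 · e^0.021625 = 200.26 × 1.021861
F = 204.64 JPY per GBP

204.64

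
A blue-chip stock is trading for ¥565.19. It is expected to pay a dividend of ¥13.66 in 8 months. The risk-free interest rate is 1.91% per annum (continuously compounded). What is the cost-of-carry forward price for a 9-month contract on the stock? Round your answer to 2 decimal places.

PV(dividends) I = 13.66·e^(−0.0191·8/12)
I = 13.4872
F = (S − I)·e^(rT) = (565.19 − 13.4872) · e^(0.0191·9/12)
= 551.7028 · e^0.014325 = 551.7028 × 1.014428 = ¥559.66

¥559.66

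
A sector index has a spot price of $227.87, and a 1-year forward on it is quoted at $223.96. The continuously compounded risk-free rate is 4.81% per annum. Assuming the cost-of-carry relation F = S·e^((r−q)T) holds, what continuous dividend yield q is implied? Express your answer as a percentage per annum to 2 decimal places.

6.54%

From F = S·e^((r−q)T): (r − q) = ln(F/S)/T
ln(223.96/227.87) = ln(0.982841) = -0.017308
(r − q) = -0.017308 / (12/12) = -0.017308
q = r − ln(F/S)/T = 0.0481 + 0.017308 = 0.065408
q = 6.54%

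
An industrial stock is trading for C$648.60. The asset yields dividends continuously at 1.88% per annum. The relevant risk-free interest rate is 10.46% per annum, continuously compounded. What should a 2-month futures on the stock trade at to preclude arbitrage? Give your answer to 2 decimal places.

C$657.94

F = S·e^((r − q)T) = 648.60 · e^((0.1046 − 0.0188) × 2/12)
= 648.60 · e^0.014300 = 648.60 × 1.014403
F = C$657.94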